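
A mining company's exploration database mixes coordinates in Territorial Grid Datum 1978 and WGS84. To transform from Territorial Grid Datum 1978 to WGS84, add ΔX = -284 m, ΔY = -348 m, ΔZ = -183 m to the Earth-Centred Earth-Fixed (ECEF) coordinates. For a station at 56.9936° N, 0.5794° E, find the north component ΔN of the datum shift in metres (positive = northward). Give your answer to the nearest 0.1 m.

ΔN = 141.4 m

The local north axis is (−sin φ cos λ, −sin φ sin λ, cos φ), giving ΔN = 238.153 + 2.951 − 99.686 = 141.42 m.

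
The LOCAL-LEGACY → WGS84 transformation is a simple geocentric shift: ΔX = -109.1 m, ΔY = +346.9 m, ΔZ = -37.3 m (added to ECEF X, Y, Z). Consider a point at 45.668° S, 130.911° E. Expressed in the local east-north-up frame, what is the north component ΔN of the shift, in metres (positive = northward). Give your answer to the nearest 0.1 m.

The local north axis is (−sin φ cos λ, −sin φ sin λ, cos φ), giving ΔN = 51.107 + 187.525 − 26.066 = 212.57 m.

ΔN = 212.6 m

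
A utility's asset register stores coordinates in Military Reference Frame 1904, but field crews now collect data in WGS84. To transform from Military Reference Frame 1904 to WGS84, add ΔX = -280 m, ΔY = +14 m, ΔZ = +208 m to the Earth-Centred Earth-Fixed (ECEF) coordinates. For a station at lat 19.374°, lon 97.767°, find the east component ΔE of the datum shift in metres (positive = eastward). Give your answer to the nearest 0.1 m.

ΔE = 275.5 m

At φ = 19.374°, λ = 97.767°: sin φ = 0.331733, cos φ = 0.943373, sin λ = 0.990826, cos λ = -0.135145.
ΔE = −sin λ·ΔX + cos λ·ΔY = −(0.990826)·(-280) + (-0.135145)·(14) = 275.54 m.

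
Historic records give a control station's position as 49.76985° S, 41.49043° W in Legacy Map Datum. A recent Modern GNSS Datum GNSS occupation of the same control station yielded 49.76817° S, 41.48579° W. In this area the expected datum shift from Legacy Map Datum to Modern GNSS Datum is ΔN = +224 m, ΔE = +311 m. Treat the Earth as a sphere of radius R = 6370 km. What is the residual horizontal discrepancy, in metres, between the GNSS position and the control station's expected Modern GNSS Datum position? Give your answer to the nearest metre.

43 m

Observed coordinate differences: Δφ = +0.00168°, Δλ = +0.00464°.
Converting to metres (1° lat = 111177 m, cos φ = 0.645860): observed ΔN = 186.8 m, observed ΔE = 333.2 m.
Subtracting the expected shift leaves a residual of 186.8 − (224) = -37.2 m north and 333.2 − (311) = 22.2 m east.
Residual distance = √((-37.2)² + 22.2²) = 43.3 m.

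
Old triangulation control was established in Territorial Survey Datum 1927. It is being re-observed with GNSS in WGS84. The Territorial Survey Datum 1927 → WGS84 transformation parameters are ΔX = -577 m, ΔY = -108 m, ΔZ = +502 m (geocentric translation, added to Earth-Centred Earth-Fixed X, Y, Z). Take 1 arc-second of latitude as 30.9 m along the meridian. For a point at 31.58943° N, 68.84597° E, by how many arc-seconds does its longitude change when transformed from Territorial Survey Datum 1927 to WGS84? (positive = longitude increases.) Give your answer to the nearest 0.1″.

sin φ = 0.523829, cos φ = 0.851824, sin λ = 0.932614, cos λ = 0.360876.
East component: ΔE = −sin λ·ΔX + cos λ·ΔY = −(0.932614)(-577) + (0.360876)(-108) = 499.14 m.
1° of latitude spans 3600 × 30.90 = 111240 m; at latitude φ, 1° of longitude spans that × cos φ = 94756.9 m, so Δλ = 499.14 / 94756.9 × 3600 = 18.963″.

Δλ = 19.0″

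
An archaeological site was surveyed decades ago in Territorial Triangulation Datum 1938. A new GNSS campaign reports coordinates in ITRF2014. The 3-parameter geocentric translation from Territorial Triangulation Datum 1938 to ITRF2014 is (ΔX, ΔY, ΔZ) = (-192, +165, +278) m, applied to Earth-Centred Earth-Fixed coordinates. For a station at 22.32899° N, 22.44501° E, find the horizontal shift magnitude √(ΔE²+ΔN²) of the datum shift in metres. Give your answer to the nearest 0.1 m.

376.0 m

The local east axis at (φ, λ) is (−sin λ, cos λ, 0), so ΔE = −sin(22.44501°)·(-192) + cos(22.44501°)·165 = 225.81 m.
The local north axis is (−sin φ cos λ, −sin φ sin λ, cos φ), giving ΔN = 67.420 − 23.934 + 257.155 = 300.64 m.
Horizontal magnitude = √(ΔE² + ΔN²) = √(225.81² + 300.64²) = 376.00 m.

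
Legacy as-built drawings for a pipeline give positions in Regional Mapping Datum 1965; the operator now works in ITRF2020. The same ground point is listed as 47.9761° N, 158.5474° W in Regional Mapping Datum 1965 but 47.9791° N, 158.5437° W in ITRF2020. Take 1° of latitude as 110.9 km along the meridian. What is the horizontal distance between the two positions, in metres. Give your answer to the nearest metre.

Δφ = 47.9791° − 47.9761° = +0.0030°; Δλ = -158.5437° − -158.5474° = +0.0037°.
ΔN = Δφ × 110900 = 332.7 m; ΔE = Δλ × 110900 × cos(47.9761°) = +0.0037 × 110900 × 0.669441 = 274.7 m.
Distance = √(ΔE² + ΔN²) = √(274.7² + 332.7²) = 431.4 m.

431 m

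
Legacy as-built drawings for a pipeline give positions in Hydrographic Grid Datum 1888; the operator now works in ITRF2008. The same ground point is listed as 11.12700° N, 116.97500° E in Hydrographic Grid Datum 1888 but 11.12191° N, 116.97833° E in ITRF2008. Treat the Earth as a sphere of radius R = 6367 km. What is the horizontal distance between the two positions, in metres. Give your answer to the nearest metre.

672 m

Δφ = 11.12191° − 11.12700° = -0.00509°; Δλ = 116.97833° − 116.97500° = +0.00333°.
1° along a meridian = πR/180 = 111125 m.
ΔN = Δφ × 111125 = -565.6 m; ΔE = Δλ × 111125 × cos(11.12700°) = +0.00333 × 111125 × 0.981202 = 363.1 m.
Distance = √(ΔE² + ΔN²) = √(363.1² + (-565.6)²) = 672.1 m.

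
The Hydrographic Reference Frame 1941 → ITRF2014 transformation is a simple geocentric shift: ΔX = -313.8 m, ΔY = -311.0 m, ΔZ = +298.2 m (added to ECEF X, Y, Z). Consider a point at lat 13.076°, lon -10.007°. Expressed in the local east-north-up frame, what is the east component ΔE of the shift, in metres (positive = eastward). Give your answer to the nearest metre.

ΔE = -361 m

At φ = 13.076°, λ = -10.007°: sin φ = 0.226243, cos φ = 0.974071, sin λ = -0.173768, cos λ = 0.984787.
ΔE = −sin λ·ΔX + cos λ·ΔY = −(-0.173768)·(-313.8) + (0.984787)·(-311.0) = -360.80 m.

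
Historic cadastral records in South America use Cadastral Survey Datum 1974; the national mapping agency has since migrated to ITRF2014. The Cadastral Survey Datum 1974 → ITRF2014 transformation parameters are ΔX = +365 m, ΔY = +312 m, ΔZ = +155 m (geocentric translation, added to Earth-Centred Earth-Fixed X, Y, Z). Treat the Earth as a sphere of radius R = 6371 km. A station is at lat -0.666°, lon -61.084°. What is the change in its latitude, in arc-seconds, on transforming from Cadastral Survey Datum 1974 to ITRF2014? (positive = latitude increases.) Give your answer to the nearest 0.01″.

Δφ = 4.98″

sin φ = -0.011624, cos φ = 0.999932, sin λ = -0.875330, cos λ = 0.483527.
North component: ΔN = −sin φ cos λ·ΔX − sin φ sin λ·ΔY + cos φ·ΔZ = −(-0.011624)(0.483527)(365) − (-0.011624)(-0.875330)(312) + (0.999932)(155) = 153.87 m.
1° of latitude spans πR/180 = 111195 m, so Δφ = 153.87 / 111195 × 3600 = 4.982″.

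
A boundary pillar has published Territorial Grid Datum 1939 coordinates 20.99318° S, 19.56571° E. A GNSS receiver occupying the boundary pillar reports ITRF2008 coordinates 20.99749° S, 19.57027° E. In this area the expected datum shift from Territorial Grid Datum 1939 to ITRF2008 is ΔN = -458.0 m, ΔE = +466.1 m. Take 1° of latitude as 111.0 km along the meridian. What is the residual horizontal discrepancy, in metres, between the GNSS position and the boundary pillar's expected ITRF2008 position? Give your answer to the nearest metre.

Observed coordinate differences: Δφ = -0.00431°, Δλ = +0.00456°.
Converting to metres (1° lat = 111000 m, cos φ = 0.933623): observed ΔN = -478.4 m, observed ΔE = 472.6 m.
Subtracting the expected shift leaves a residual of -478.4 − (-458.0) = -20.4 m north and 472.6 − (466.1) = 6.5 m east.
Residual distance = √((-20.4)² + 6.5²) = 21.4 m.

21 m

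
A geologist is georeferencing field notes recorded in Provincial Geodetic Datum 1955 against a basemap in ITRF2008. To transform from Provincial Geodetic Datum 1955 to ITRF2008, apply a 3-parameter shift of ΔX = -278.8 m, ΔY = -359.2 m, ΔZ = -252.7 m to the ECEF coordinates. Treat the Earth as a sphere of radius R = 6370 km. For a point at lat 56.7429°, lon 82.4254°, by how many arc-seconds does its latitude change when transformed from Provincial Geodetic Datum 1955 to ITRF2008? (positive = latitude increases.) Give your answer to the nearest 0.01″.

Δφ = 6.15″

sin φ = 0.836218, cos φ = 0.548397, sin λ = 0.991274, cos λ = 0.131817.
North component: ΔN = −sin φ cos λ·ΔX − sin φ sin λ·ΔY + cos φ·ΔZ = −(0.836218)(0.131817)(-278.8) − (0.836218)(0.991274)(-359.2) + (0.548397)(-252.7) = 189.90 m.
1° of latitude spans πR/180 = 111177 m, so Δφ = 189.90 / 111177 × 3600 = 6.149″.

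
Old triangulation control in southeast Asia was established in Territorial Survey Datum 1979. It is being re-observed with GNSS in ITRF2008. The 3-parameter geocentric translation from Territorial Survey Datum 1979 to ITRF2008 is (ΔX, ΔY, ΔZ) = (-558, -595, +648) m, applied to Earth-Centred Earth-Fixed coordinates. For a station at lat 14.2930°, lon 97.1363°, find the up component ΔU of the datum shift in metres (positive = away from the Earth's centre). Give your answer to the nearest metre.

At φ = 14.2930°, λ = 97.1363°: sin φ = 0.246881, cos φ = 0.969046, sin λ = 0.992253, cos λ = -0.124230.
ΔU = cos φ cos λ·ΔX + cos φ sin λ·ΔY + sin φ·ΔZ = (0.969046)(-0.124230)(-558) + (0.969046)(0.992253)(-595) + (0.246881)(648) = -344.96 m.

ΔU = -345 m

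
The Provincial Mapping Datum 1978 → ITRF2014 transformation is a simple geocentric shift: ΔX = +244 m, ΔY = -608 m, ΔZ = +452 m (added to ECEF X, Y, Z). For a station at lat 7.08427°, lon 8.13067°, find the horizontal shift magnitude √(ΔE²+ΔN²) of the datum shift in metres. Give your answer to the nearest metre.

At φ = 7.08427°, λ = 8.13067°: sin φ = 0.123329, cos φ = 0.992366, sin λ = 0.141431, cos λ = 0.989948.
ΔE = −sin λ·ΔX + cos λ·ΔY = −(0.141431)·(244) + (0.989948)·(-608) = -636.40 m.
ΔN = −sin φ cos λ·ΔX − sin φ sin λ·ΔY + cos φ·ΔZ = −(0.123329)(0.989948)(244) − (0.123329)(0.141431)(-608) + (0.992366)(452) = 429.36 m.
Horizontal magnitude = √(ΔE² + ΔN²) = √((-636.40)² + 429.36²) = 767.70 m.

768 m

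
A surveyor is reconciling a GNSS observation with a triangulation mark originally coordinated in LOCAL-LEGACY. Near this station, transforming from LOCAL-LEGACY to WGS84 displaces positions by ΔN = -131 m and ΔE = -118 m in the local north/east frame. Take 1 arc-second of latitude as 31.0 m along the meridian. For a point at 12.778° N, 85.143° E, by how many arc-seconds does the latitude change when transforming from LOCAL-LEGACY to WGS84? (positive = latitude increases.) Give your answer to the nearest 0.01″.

Δφ = -4.23″

1″ of latitude = 31.00 m, so Δφ = -131.0 / 31.00 = -4.226″.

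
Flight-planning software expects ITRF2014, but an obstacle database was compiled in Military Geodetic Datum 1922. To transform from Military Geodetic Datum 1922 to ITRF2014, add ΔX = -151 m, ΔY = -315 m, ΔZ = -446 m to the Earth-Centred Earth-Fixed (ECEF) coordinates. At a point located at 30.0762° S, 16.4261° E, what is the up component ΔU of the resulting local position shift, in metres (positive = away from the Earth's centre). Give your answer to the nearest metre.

The local up (radial) axis is (cos φ cos λ, cos φ sin λ, sin φ), giving ΔU = -125.336 − 77.082 + 223.513 = 21.10 m.

ΔU = 21 m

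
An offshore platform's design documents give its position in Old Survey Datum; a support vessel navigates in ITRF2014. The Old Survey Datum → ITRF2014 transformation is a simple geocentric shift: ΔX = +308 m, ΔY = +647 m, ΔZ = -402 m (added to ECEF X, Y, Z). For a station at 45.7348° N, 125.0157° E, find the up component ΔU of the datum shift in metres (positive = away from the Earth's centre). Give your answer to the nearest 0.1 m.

At φ = 45.7348°, λ = 125.0157°: sin φ = 0.716117, cos φ = 0.697980, sin λ = 0.818995, cos λ = -0.573801.
ΔU = cos φ cos λ·ΔX + cos φ sin λ·ΔY + sin φ·ΔZ = (0.697980)(-0.573801)(308) + (0.697980)(0.818995)(647) + (0.716117)(-402) = -41.38 m.

ΔU = -41.4 m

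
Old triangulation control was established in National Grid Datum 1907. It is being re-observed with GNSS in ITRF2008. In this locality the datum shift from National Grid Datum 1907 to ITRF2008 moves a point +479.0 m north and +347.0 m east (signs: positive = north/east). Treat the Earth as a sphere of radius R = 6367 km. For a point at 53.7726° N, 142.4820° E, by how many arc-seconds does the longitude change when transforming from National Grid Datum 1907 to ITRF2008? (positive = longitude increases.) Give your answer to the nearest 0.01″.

Δλ = 19.02″

At latitude 53.7726°, cos φ = 0.590992.
One radian of longitude at latitude φ spans R cos φ, so Δλ = ΔE / (R cos φ) = 347.0 / (6367000 × 0.590992) = 9.2218e-05 rad = 19.021″.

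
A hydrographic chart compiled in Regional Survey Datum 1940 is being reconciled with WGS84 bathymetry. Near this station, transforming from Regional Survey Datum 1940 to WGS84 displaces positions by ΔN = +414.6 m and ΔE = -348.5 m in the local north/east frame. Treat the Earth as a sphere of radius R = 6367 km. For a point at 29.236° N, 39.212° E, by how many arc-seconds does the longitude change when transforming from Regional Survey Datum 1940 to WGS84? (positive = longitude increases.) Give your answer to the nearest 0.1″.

Δλ = -12.9″

At latitude 29.236°, cos φ = 0.872615.
One radian of longitude at latitude φ spans R cos φ, so Δλ = ΔE / (R cos φ) = -348.5 / (6367000 × 0.872615) = -6.2726e-05 rad = -12.938″.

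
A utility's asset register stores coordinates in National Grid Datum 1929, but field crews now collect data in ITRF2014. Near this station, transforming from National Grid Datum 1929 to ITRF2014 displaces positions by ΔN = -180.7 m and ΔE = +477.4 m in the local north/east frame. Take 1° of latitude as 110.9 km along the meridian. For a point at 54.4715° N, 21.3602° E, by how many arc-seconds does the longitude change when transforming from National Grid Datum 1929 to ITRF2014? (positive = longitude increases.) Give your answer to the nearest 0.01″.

At latitude 54.4715°, cos φ = 0.581108.
1° of longitude at this latitude = 110.9 × cos φ = 64.44 km, so Δλ = 477.4 / 64444.9 = 0.0074079° = 26.668″.

Δλ = 26.67″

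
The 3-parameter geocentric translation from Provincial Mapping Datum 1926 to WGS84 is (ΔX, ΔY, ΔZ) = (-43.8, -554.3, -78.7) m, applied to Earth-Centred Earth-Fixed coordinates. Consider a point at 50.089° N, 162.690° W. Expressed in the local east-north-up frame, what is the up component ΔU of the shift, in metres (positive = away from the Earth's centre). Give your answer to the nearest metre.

At φ = 50.089°, λ = -162.690°: sin φ = 0.767042, cos φ = 0.641597, sin λ = -0.297542, cos λ = -0.954709.
ΔU = cos φ cos λ·ΔX + cos φ sin λ·ΔY + sin φ·ΔZ = (0.641597)(-0.954709)(-43.8) + (0.641597)(-0.297542)(-554.3) + (0.767042)(-78.7) = 72.28 m.

ΔU = 72 m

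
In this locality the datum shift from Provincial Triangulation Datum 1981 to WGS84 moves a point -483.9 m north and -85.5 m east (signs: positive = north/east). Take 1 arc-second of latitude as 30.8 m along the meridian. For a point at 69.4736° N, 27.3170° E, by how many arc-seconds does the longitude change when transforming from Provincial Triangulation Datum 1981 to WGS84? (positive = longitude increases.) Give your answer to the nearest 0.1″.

Δλ = -7.9″

At latitude 69.4736°, cos φ = 0.350639.
1″ of longitude at this latitude = 30.80 × cos φ = 10.7997 m, so Δλ = -85.5 / 10.7997 = -7.917″.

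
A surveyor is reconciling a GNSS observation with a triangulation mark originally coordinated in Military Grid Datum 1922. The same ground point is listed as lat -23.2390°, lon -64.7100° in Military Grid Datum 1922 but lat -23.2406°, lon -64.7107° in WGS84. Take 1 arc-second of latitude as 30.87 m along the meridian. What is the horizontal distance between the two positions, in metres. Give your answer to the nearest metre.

Δφ = -23.2406° − -23.2390° = -0.0016°; Δλ = -64.7107° − -64.7100° = -0.0007°.
1° of latitude = 3600 × 30.87 = 111132 m.
ΔN = Δφ × 111132 = -177.8 m; ΔE = Δλ × 111132 × cos(-23.2390°) = -0.0007 × 111132 × 0.918867 = -71.5 m.
Distance = √(ΔE² + ΔN²) = √((-71.5)² + (-177.8)²) = 191.6 m.

192 m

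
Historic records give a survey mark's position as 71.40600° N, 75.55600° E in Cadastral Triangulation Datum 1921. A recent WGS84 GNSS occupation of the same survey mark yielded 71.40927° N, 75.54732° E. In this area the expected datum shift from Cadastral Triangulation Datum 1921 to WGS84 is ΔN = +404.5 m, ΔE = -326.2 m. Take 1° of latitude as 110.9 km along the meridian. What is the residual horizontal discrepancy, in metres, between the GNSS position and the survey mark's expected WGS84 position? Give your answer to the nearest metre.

Observed coordinate differences: Δφ = +0.00327°, Δλ = -0.00868°.
Converting to metres (1° lat = 110900 m, cos φ = 0.318860): observed ΔN = 362.6 m, observed ΔE = -306.9 m.
Subtracting the expected shift leaves a residual of 362.6 − (404.5) = -41.9 m north and -306.9 − (-326.2) = 19.3 m east.
Residual distance = √((-41.9)² + 19.3²) = 46.1 m.

46 m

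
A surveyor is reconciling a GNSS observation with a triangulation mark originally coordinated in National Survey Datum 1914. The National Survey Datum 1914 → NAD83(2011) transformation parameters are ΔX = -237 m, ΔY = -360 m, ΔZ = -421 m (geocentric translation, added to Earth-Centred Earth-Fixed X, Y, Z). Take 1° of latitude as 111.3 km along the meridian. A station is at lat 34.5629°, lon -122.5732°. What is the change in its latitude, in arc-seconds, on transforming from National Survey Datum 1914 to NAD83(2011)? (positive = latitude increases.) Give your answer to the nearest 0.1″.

sin φ = 0.567311, cos φ = 0.823504, sin λ = -0.842704, cos λ = -0.538377.
North component: ΔN = −sin φ cos λ·ΔX − sin φ sin λ·ΔY + cos φ·ΔZ = −(0.567311)(-0.538377)(-237) − (0.567311)(-0.842704)(-360) + (0.823504)(-421) = -591.19 m.
1° of latitude spans 111300 m, so Δφ = -591.19 / 111300 × 3600 = -19.122″.

Δφ = -19.1″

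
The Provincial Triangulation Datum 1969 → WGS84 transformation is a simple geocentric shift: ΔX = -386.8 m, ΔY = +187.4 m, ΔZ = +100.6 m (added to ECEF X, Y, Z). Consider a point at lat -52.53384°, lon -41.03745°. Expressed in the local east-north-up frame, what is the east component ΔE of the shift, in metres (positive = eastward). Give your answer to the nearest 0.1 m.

At φ = -52.53384°, λ = -41.03745°: sin φ = -0.793713, cos φ = 0.608293, sin λ = -0.656552, cos λ = 0.754281.
ΔE = −sin λ·ΔX + cos λ·ΔY = −(-0.656552)·(-386.8) + (0.754281)·(187.4) = -112.60 m.

ΔE = -112.6 m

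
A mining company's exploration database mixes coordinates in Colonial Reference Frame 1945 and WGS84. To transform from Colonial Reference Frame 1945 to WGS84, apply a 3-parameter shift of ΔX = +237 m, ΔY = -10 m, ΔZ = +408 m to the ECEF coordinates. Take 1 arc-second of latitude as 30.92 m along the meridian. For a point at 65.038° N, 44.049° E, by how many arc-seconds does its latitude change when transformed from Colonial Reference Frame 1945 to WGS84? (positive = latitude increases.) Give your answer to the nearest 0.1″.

Δφ = 0.8″

sin φ = 0.906588, cos φ = 0.422017, sin λ = 0.695273, cos λ = 0.718745.
North component: ΔN = −sin φ cos λ·ΔX − sin φ sin λ·ΔY + cos φ·ΔZ = −(0.906588)(0.718745)(237) − (0.906588)(0.695273)(-10) + (0.422017)(408) = 24.06 m.
1° of latitude spans 3600 × 30.92 = 111312 m, so Δφ = 24.06 / 111312 × 3600 = 0.778″.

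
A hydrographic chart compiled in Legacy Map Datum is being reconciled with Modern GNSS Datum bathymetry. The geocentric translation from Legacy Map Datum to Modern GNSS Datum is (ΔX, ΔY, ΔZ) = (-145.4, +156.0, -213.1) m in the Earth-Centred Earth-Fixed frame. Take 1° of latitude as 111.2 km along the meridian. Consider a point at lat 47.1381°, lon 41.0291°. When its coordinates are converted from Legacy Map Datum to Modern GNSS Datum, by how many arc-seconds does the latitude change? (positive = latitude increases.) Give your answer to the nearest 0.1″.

Δφ = -4.5″

sin φ = 0.732995, cos φ = 0.680234, sin λ = 0.656442, cos λ = 0.754376.
North component: ΔN = −sin φ cos λ·ΔX − sin φ sin λ·ΔY + cos φ·ΔZ = −(0.732995)(0.754376)(-145.4) − (0.732995)(0.656442)(156.0) + (0.680234)(-213.1) = -139.62 m.
1° of latitude spans 111200 m, so Δφ = -139.62 / 111200 × 3600 = -4.520″.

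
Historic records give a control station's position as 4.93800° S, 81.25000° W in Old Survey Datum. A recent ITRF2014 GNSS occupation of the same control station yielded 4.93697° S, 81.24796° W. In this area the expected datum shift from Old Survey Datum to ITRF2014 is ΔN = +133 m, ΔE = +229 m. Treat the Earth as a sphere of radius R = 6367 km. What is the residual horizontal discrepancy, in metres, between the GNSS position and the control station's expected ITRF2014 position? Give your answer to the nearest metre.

Observed coordinate differences: Δφ = +0.00103°, Δλ = +0.00204°.
Converting to metres (1° lat = 111125 m, cos φ = 0.996288): observed ΔN = 114.5 m, observed ΔE = 225.9 m.
Subtracting the expected shift leaves a residual of 114.5 − (133) = -18.5 m north and 225.9 − (229) = -3.1 m east.
Residual distance = √((-18.5)² + (-3.1)²) = 18.8 m.

19 m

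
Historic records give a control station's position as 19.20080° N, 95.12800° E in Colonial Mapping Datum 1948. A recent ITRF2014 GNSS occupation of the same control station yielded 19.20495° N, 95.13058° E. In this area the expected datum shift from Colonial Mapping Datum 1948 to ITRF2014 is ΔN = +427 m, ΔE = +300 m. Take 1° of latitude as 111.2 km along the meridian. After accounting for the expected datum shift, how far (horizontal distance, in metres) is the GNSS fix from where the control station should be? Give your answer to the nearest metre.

Observed coordinate differences: Δφ = +0.00415°, Δλ = +0.00258°.
Converting to metres (1° lat = 111200 m, cos φ = 0.944372): observed ΔN = 461.5 m, observed ΔE = 270.9 m.
Subtracting the expected shift leaves a residual of 461.5 − (427) = 34.5 m north and 270.9 − (300) = -29.1 m east.
Residual distance = √(34.5² + (-29.1)²) = 45.1 m.

45 m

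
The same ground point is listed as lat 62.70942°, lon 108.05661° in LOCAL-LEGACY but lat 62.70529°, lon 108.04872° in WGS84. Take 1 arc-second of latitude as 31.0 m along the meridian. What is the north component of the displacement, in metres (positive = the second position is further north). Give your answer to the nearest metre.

Δφ = 62.70529° − 62.70942° = -0.00413°; Δλ = 108.04872° − 108.05661° = -0.00789°.
1° of latitude = 3600 × 31.00 = 111600 m.
ΔN = Δφ × 111600 = -460.9 m; ΔE = Δλ × 111600 × cos(62.70942°) = -0.00789 × 111600 × 0.458503 = -403.7 m.

ΔN = -461 m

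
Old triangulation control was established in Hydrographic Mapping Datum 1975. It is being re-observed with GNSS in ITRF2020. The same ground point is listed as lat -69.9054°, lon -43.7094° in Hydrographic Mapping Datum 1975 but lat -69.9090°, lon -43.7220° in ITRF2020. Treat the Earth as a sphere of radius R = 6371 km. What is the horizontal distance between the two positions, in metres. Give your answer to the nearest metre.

Δφ = -69.9090° − -69.9054° = -0.0036°; Δλ = -43.7220° − -43.7094° = -0.0126°.
1° along a meridian = πR/180 = 111195 m.
ΔN = Δφ × 111195 = -400.3 m; ΔE = Δλ × 111195 × cos(-69.9054°) = -0.0126 × 111195 × 0.343571 = -481.4 m.
Distance = √(ΔE² + ΔN²) = √((-481.4)² + (-400.3)²) = 626.1 m.

626 m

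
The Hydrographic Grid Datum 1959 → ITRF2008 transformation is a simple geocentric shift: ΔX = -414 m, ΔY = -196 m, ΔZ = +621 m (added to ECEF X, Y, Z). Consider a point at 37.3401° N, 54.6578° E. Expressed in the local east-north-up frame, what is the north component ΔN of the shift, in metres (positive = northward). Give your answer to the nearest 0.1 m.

ΔN = 736.0 m

The local north axis is (−sin φ cos λ, −sin φ sin λ, cos φ), giving ΔN = 145.257 + 96.974 + 493.726 = 735.96 m.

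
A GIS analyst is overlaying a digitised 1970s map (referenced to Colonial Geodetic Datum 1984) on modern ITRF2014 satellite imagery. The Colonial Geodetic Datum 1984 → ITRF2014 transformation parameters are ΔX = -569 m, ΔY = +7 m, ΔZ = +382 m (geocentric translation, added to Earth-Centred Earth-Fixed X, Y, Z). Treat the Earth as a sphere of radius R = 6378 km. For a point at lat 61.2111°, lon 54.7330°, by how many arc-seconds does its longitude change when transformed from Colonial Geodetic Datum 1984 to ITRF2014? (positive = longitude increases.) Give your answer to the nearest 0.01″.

Δλ = 31.47″

sin φ = 0.876400, cos φ = 0.481584, sin λ = 0.816470, cos λ = 0.577387.
East component: ΔE = −sin λ·ΔX + cos λ·ΔY = −(0.816470)(-569) + (0.577387)(7) = 468.61 m.
1° of latitude spans πR/180 = 111317 m; at latitude φ, 1° of longitude spans that × cos φ = 53608.5 m, so Δλ = 468.61 / 53608.5 × 3600 = 31.469″.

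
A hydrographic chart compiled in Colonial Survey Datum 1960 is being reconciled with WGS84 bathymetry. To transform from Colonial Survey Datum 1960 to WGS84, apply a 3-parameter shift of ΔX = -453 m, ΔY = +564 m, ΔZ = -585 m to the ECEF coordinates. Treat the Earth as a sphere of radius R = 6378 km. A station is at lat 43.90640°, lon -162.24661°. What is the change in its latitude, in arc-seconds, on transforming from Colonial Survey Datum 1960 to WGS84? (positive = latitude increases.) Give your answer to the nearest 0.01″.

sin φ = 0.693482, cos φ = 0.720474, sin λ = -0.304921, cos λ = -0.952378.
North component: ΔN = −sin φ cos λ·ΔX − sin φ sin λ·ΔY + cos φ·ΔZ = −(0.693482)(-0.952378)(-453) − (0.693482)(-0.304921)(564) + (0.720474)(-585) = -601.40 m.
1° of latitude spans πR/180 = 111317 m, so Δφ = -601.40 / 111317 × 3600 = -19.449″.

Δφ = -19.45″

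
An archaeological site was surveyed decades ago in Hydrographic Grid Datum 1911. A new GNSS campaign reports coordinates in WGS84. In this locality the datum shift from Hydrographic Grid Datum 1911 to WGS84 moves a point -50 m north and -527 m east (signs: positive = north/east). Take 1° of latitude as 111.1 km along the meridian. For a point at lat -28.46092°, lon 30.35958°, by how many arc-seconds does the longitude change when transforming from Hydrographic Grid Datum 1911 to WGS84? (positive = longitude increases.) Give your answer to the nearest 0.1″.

Δλ = -19.4″

At latitude -28.46092°, cos φ = 0.879142.
1° of longitude at this latitude = 111.1 × cos φ = 97.67 km, so Δλ = -527.0 / 97672.7 = -0.0053956° = -19.424″.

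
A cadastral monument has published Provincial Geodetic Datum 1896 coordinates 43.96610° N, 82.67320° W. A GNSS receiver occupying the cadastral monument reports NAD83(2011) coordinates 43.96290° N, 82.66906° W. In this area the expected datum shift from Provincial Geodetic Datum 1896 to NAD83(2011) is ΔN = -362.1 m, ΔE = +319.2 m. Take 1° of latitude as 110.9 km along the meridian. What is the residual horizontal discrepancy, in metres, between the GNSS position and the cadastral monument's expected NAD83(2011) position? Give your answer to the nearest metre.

Observed coordinate differences: Δφ = -0.00320°, Δλ = +0.00414°.
Converting to metres (1° lat = 110900 m, cos φ = 0.719751): observed ΔN = -354.9 m, observed ΔE = 330.5 m.
Subtracting the expected shift leaves a residual of -354.9 − (-362.1) = 7.2 m north and 330.5 − (319.2) = 11.3 m east.
Residual distance = √(7.2² + 11.3²) = 13.4 m.

13 m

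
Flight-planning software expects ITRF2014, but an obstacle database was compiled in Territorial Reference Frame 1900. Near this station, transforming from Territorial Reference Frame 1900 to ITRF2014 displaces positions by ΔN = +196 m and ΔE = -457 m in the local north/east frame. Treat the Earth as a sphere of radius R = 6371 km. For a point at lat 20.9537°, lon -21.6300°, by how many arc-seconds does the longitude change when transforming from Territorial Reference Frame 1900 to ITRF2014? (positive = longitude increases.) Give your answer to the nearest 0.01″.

At latitude 20.9537°, cos φ = 0.933870.
One radian of longitude at latitude φ spans R cos φ, so Δλ = ΔE / (R cos φ) = -457.0 / (6371000 × 0.933870) = -7.6811e-05 rad = -15.843″.

Δλ = -15.84″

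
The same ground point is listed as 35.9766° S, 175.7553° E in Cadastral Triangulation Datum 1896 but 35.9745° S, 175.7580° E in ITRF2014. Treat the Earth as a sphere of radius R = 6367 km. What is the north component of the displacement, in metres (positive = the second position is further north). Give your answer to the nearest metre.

Δφ = -35.9745° − -35.9766° = +0.0021°; Δλ = 175.7580° − 175.7553° = +0.0027°.
1° along a meridian = πR/180 = 111125 m.
ΔN = Δφ × 111125 = 233.4 m; ΔE = Δλ × 111125 × cos(-35.9766°) = +0.0027 × 111125 × 0.809257 = 242.8 m.

ΔN = 233 m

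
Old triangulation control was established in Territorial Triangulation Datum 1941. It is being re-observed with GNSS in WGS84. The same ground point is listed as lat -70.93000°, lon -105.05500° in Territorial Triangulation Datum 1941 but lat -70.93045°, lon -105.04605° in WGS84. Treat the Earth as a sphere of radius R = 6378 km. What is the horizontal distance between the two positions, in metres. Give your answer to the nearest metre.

329 m

Δφ = -70.93045° − -70.93000° = -0.00045°; Δλ = -105.04605° − -105.05500° = +0.00895°.
1° along a meridian = πR/180 = 111317 m.
ΔN = Δφ × 111317 = -50.1 m; ΔE = Δλ × 111317 × cos(-70.93000°) = +0.00895 × 111317 × 0.326723 = 325.5 m.
Distance = √(ΔE² + ΔN²) = √(325.5² + (-50.1)²) = 329.3 m.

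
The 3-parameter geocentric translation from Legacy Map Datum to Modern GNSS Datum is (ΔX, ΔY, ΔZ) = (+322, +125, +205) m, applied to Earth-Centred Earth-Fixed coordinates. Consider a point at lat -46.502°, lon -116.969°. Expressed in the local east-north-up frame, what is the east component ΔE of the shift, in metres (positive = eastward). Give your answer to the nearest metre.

ΔE = 230 m

At φ = -46.502°, λ = -116.969°: sin φ = -0.725398, cos φ = 0.688329, sin λ = -0.891252, cos λ = -0.453508.
ΔE = −sin λ·ΔX + cos λ·ΔY = −(-0.891252)·(322) + (-0.453508)·(125) = 230.29 m.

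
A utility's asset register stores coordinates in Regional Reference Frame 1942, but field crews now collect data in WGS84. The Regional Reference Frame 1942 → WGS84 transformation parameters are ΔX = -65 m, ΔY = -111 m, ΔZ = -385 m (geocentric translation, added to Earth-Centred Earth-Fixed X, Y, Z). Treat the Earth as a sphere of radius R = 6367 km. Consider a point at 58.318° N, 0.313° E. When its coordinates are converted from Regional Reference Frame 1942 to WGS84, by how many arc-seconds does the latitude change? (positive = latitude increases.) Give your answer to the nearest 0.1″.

sin φ = 0.850976, cos φ = 0.525204, sin λ = 0.005463, cos λ = 0.999985.
North component: ΔN = −sin φ cos λ·ΔX − sin φ sin λ·ΔY + cos φ·ΔZ = −(0.850976)(0.999985)(-65) − (0.850976)(0.005463)(-111) + (0.525204)(-385) = -146.38 m.
1° of latitude spans πR/180 = 111125 m, so Δφ = -146.38 / 111125 × 3600 = -4.742″.

Δφ = -4.7″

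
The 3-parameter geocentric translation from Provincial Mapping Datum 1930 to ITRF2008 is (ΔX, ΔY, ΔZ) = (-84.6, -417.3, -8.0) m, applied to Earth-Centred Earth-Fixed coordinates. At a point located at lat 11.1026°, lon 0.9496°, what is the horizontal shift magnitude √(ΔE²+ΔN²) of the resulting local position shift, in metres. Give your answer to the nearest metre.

The local east axis at (φ, λ) is (−sin λ, cos λ, 0), so ΔE = −sin(0.9496°)·(-84.6) + cos(0.9496°)·(-417.3) = -415.84 m.
The local north axis is (−sin φ cos λ, −sin φ sin λ, cos φ), giving ΔN = 16.289 + 1.332 − 7.850 = 9.77 m.
Horizontal magnitude = √(ΔE² + ΔN²) = √((-415.84)² + 9.77²) = 415.96 m.

416 m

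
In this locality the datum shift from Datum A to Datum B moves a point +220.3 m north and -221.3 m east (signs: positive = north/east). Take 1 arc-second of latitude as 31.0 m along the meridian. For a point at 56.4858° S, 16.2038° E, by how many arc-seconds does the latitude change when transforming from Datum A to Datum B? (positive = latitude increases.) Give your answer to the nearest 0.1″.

Δφ = 7.1″

1″ of latitude = 31.00 m, so Δφ = 220.3 / 31.00 = 7.106″.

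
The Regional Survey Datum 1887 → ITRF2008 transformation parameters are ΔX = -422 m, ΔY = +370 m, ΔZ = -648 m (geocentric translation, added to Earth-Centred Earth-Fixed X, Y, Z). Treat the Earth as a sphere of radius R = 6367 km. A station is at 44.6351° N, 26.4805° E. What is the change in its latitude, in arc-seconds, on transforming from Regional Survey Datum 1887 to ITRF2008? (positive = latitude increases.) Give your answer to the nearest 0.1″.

Δφ = -10.1″

sin φ = 0.702589, cos φ = 0.711596, sin λ = 0.445893, cos λ = 0.895086.
North component: ΔN = −sin φ cos λ·ΔX − sin φ sin λ·ΔY + cos φ·ΔZ = −(0.702589)(0.895086)(-422) − (0.702589)(0.445893)(370) + (0.711596)(-648) = -311.64 m.
1° of latitude spans πR/180 = 111125 m, so Δφ = -311.64 / 111125 × 3600 = -10.096″.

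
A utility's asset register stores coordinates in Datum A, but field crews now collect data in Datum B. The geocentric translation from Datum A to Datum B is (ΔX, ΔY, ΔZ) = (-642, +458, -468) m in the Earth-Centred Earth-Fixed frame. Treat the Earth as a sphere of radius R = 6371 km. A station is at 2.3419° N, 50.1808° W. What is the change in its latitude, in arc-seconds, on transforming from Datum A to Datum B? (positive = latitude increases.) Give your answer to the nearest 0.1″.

sin φ = 0.040862, cos φ = 0.999165, sin λ = -0.768069, cos λ = 0.640367.
North component: ΔN = −sin φ cos λ·ΔX − sin φ sin λ·ΔY + cos φ·ΔZ = −(0.040862)(0.640367)(-642) − (0.040862)(-0.768069)(458) + (0.999165)(-468) = -436.44 m.
1° of latitude spans πR/180 = 111195 m, so Δφ = -436.44 / 111195 × 3600 = -14.130″.

Δφ = -14.1″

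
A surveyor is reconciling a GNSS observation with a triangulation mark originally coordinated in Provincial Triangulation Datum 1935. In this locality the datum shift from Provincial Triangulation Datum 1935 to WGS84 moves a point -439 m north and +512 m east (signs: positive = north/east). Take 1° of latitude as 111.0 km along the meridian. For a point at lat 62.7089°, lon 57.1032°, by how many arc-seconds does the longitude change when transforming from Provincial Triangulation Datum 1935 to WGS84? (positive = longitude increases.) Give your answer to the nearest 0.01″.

At latitude 62.7089°, cos φ = 0.458512.
1° of longitude at this latitude = 111.0 × cos φ = 50.89 km, so Δλ = 512.0 / 50894.8 = 0.0100600° = 36.216″.

Δλ = 36.22″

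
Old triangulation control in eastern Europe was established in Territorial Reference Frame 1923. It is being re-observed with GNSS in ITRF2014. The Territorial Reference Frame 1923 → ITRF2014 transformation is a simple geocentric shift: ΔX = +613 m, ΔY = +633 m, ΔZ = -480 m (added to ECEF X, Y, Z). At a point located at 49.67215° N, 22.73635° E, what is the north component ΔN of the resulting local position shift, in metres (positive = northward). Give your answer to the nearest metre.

At φ = 49.67215°, λ = 22.73635°: sin φ = 0.762354, cos φ = 0.647160, sin λ = 0.386491, cos λ = 0.922293.
ΔN = −sin φ cos λ·ΔX − sin φ sin λ·ΔY + cos φ·ΔZ = −(0.762354)(0.922293)(613) − (0.762354)(0.386491)(633) + (0.647160)(-480) = -928.15 m.

ΔN = -928 m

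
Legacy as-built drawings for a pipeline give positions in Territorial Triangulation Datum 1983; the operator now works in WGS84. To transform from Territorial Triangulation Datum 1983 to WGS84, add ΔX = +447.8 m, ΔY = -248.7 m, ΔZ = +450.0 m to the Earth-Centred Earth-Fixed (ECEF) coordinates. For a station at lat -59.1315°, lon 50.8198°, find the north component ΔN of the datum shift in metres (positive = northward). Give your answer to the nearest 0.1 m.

ΔN = 308.2 m

The local north axis is (−sin φ cos λ, −sin φ sin λ, cos φ), giving ΔN = 242.829 − 165.475 + 230.881 = 308.24 m.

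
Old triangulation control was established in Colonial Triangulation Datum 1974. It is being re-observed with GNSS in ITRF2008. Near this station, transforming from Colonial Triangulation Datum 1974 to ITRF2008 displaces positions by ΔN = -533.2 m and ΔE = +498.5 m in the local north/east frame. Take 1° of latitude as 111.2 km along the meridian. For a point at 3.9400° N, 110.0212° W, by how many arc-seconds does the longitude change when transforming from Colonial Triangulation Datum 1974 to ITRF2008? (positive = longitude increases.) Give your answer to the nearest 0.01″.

Δλ = 16.18″

At latitude 3.9400°, cos φ = 0.997637.
1° of longitude at this latitude = 111.2 × cos φ = 110.94 km, so Δλ = 498.5 / 110937.2 = 0.0044935° = 16.177″.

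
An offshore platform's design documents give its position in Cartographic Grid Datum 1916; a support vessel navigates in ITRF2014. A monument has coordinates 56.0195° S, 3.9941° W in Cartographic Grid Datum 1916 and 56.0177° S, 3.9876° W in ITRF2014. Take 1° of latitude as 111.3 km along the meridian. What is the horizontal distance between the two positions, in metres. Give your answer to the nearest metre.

Δφ = -56.0177° − -56.0195° = +0.0018°; Δλ = -3.9876° − -3.9941° = +0.0065°.
ΔN = Δφ × 111300 = 200.3 m; ΔE = Δλ × 111300 × cos(-56.0195°) = +0.0065 × 111300 × 0.558911 = 404.3 m.
Distance = √(ΔE² + ΔN²) = √(404.3² + 200.3²) = 451.3 m.

451 m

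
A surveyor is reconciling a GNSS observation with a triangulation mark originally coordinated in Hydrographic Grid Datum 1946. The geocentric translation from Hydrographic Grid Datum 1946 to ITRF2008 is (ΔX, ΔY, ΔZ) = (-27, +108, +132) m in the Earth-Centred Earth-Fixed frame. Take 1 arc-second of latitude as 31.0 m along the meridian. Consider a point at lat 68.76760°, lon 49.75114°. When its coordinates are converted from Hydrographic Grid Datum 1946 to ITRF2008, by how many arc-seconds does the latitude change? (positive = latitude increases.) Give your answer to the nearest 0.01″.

sin φ = 0.932119, cos φ = 0.362152, sin λ = 0.763245, cos λ = 0.646109.
North component: ΔN = −sin φ cos λ·ΔX − sin φ sin λ·ΔY + cos φ·ΔZ = −(0.932119)(0.646109)(-27) − (0.932119)(0.763245)(108) + (0.362152)(132) = -12.77 m.
1° of latitude spans 3600 × 31.00 = 111600 m, so Δφ = -12.77 / 111600 × 3600 = -0.412″.

Δφ = -0.41″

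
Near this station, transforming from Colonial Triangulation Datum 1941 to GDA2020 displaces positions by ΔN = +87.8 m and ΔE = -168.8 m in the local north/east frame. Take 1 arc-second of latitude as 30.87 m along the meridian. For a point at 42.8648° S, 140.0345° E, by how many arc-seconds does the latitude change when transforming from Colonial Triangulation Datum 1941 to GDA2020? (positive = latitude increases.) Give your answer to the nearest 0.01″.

Δφ = 2.84″

1″ of latitude = 30.87 m, so Δφ = 87.8 / 30.87 = 2.844″.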